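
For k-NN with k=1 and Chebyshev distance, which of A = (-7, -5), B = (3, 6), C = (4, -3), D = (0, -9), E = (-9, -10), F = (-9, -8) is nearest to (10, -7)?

Distances: d(A) = 17, d(B) = 13, d(C) = 6, d(D) = 10, d(E) = 19, d(F) = 19. Nearest: C = (4, -3) with distance 6.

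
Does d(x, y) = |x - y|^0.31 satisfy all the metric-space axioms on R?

Yes. With 0 < p = 0.31 ≤ 1, d(x,y) = |x-y|^0.31 is a metric on R. Non-negativity and symmetry are immediate; |x-y|^0.31 = 0 ⟺ |x-y| = 0 ⟺ x = y. For the triangle inequality, the function t ↦ t^0.31 is subadditive on [0,∞) when p ≤ 1, so |x-z|^0.31 ≤ (|x-y| + |y-z|)^0.31 ≤ |x-y|^0.31 + |y-z|^0.31.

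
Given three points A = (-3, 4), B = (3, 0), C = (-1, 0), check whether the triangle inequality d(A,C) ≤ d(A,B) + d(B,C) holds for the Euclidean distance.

d(A,B) = √(6² + 4²) = √52 ≈ 7.2111, d(B,C) = √(4² + 0²) = √16 = 4, d(A,C) = √(2² + 4²) = √20 ≈ 4.4721.
d(A,C) ≈ 4.4721 ≤ 7.2111 + 4 = 11.2111. Triangle inequality is satisfied.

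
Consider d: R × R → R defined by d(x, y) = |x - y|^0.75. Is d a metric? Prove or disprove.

Yes. With 0 < p = 0.75 ≤ 1, d(x,y) = |x-y|^0.75 is a metric on R. Non-negativity and symmetry are immediate; |x-y|^0.75 = 0 ⟺ |x-y| = 0 ⟺ x = y. For the triangle inequality, the function t ↦ t^0.75 is subadditive on [0,∞) when p ≤ 1, so |x-z|^0.75 ≤ (|x-y| + |y-z|)^0.75 ≤ |x-y|^0.75 + |y-z|^0.75.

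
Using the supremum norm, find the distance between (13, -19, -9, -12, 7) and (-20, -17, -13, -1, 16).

max(|x_i - y_i|) = max(|13 - (-20)|, |-19 - (-17)|, |-9 - (-13)|, |-12 - (-1)|, |7 - 16|) = max(33, 2, 4, 11, 9) = 33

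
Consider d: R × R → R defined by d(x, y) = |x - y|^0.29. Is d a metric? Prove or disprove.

Yes. With 0 < p = 0.29 ≤ 1, d(x,y) = |x-y|^0.29 is a metric on R. Non-negativity and symmetry are immediate; |x-y|^0.29 = 0 ⟺ |x-y| = 0 ⟺ x = y. For the triangle inequality, the function t ↦ t^0.29 is subadditive on [0,∞) when p ≤ 1, so |x-z|^0.29 ≤ (|x-y| + |y-z|)^0.29 ≤ |x-y|^0.29 + |y-z|^0.29.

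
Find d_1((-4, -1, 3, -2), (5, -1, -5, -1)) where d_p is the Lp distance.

Σ|x_i - y_i| = |-4 - 5| + |-1 - (-1)| + |3 - (-5)| + |-2 - (-1)| = 9 + 0 + 8 + 1 = 18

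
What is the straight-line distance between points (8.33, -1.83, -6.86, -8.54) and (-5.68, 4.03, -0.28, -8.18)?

√(Σ(x_i - y_i)²) = √((8.33 - (-5.68))² + (-1.83 - 4.03)² + (-6.86 - (-0.28))² + (-8.54 - (-8.18))²)
= √(14.01² + (-5.86)² + (-6.58)² + (-0.36)²) = √(196.2801 + 34.3396 + 43.2964 + 0.1296) = √274.0457 ≈ 16.5543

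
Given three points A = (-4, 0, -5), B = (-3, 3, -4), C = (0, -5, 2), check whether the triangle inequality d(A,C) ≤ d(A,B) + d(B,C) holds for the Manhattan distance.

d(A,B) = 1 + 3 + 1 = 5, d(B,C) = 3 + 8 + 6 = 17, d(A,C) = 4 + 5 + 7 = 16.
d(A,C) = 16 ≤ 5 + 17 = 22. Triangle inequality is satisfied.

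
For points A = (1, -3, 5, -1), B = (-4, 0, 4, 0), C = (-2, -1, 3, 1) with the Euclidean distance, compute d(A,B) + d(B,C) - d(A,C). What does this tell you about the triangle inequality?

d(A,B) = √(5² + 3² + 1² + 1²) = √36 = 6, d(B,C) = √(2² + 1² + 1² + 1²) = √7 ≈ 2.6458, d(A,C) = √(3² + 2² + 2² + 2²) = √21 ≈ 4.5826.
d(A,B) + d(B,C) - d(A,C) = 6 + 2.6458 - 4.5826 = 8.6458 - 4.5826 = 4.0632 (to 4 decimal places). This is ≥ 0, so the triangle inequality holds for these points.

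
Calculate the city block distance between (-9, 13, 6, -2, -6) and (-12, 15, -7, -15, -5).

Σ|x_i - y_i| = |-9 - (-12)| + |13 - 15| + |6 - (-7)| + |-2 - (-15)| + |-6 - (-5)| = 3 + 2 + 13 + 13 + 1 = 32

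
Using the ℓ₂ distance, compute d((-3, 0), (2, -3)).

(Σ|x_i - y_i|^2)^(1/2) = (|-3 - 2|^2 + |0 - (-3)|^2)^(1/2)
= (5^2 + 3^2)^(1/2) = (25 + 9)^(1/2) = (34)^(1/2) ≈ 5.831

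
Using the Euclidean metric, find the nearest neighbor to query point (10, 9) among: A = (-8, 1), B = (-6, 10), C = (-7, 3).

Distances: d(A) ≈ 19.6977, d(B) ≈ 16.0312, d(C) ≈ 18.0278. Nearest: B = (-6, 10) with distance 16.0312.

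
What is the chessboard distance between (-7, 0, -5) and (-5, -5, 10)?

max(|x_i - y_i|) = max(|-7 - (-5)|, |0 - (-5)|, |-5 - 10|) = max(2, 5, 15) = 15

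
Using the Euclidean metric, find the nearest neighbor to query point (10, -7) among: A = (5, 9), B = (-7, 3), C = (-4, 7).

Distances: d(A) ≈ 16.7631, d(B) ≈ 19.7231, d(C) ≈ 19.799. Nearest: A = (5, 9) with distance 16.7631.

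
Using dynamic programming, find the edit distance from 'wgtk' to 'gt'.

Let D[i][j] be the edit distance between the first i characters of 'wgtk' and the first j characters of 'gt', with D[i][0] = i, D[0][j] = j, and D[i][j] = D[i-1][j-1] if the characters match, else 1 + min(D[i-1][j], D[i][j-1], D[i-1][j-1]). Filling the table (rows: prefixes of 'wgtk', columns: prefixes of 'gt'):
     ε  g  t
  ε  0  1  2
  w  1  1  2
  g  2  1  2
  t  3  2  1
  k  4  3  2
The bottom-right entry gives D[4][2] = 2, so no sequence of fewer than 2 edits works. Backtracking through the table gives one optimal edit sequence (2 edits):
  wgtk → gtk (del w @1)
  gtk → gt (del k @3)
Edit distance = 2.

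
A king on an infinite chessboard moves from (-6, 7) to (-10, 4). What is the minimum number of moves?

max(|x_i - y_i|) = max(|-6 - (-10)|, |7 - 4|) = max(4, 3) = 4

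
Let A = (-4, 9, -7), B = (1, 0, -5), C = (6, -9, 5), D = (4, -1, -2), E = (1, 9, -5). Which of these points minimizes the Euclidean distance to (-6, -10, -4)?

Distances: d(A) ≈ 19.3391, d(B) ≈ 12.2474, d(C) ≈ 15.0333, d(D) ≈ 13.6015, d(E) ≈ 20.2731. Nearest: B = (1, 0, -5) with distance 12.2474.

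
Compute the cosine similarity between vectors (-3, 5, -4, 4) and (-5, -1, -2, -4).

With u = (-3, 5, -4, 4), v = (-5, -1, -2, -4):
u·v = (-3)·(-5) + 5·(-1) + (-4)·(-2) + 4·(-4) = 15 + (-5) + 8 + (-16) = 2.
|u| = √((-3)² + 5² + (-4)² + 4²) = √66, |v| = √((-5)² + (-1)² + (-2)² + (-4)²) = √46, so |u||v| = √(66·46) = √3036.
cos θ = (u·v)/(|u||v|) = 2/√3036 ≈ 0.0363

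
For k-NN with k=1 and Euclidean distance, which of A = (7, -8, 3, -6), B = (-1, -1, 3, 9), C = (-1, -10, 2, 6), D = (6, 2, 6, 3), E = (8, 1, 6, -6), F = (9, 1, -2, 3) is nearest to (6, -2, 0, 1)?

Distances: d(A) ≈ 9.7468, d(B) ≈ 11.0905, d(C) ≈ 11.9164, d(D) ≈ 7.4833, d(E) ≈ 9.8995, d(F) ≈ 5.099. Nearest: F = (9, 1, -2, 3) with distance 5.099.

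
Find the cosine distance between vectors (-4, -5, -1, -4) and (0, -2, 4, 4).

With u = (-4, -5, -1, -4), v = (0, -2, 4, 4):
u·v = (-4)·0 + (-5)·(-2) + (-1)·4 + (-4)·4 = 0 + 10 + (-4) + (-16) = -10.
|u| = √((-4)² + (-5)² + (-1)² + (-4)²) = √58, |v| = √(0² + (-2)² + 4² + 4²) = √36, so |u||v| = √(58·36) = √2088.
cos θ = (u·v)/(|u||v|) = -10/√2088 ≈ -0.2188
Cosine distance = 1 - cos θ ≈ 1 - (-0.2188) = 1.2188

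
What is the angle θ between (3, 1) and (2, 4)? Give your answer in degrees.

With u = (3, 1), v = (2, 4):
u·v = 3·2 + 1·4 = 6 + 4 = 10.
|u| = √(3² + 1²) = √10, |v| = √(2² + 4²) = √20, so |u||v| = √(10·20) = √200.
cos θ = (u·v)/(|u||v|) = 10/√200 ≈ 0.707107
θ = arccos(0.707107) ≈ 45°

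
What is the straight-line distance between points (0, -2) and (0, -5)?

√(Σ(x_i - y_i)²) = √((0 - 0)² + (-2 - (-5))²)
= √(0² + 3²) = √(0 + 9) = √9 = 3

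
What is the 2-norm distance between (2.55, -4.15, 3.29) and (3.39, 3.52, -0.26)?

(Σ|x_i - y_i|^2)^(1/2) = (|2.55 - 3.39|^2 + |-4.15 - 3.52|^2 + |3.29 - (-0.26)|^2)^(1/2)
= (0.84^2 + 7.67^2 + 3.55^2)^(1/2) = (0.7056 + 58.8289 + 12.6025)^(1/2) = (72.137)^(1/2) ≈ 8.4934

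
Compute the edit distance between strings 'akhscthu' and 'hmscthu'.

Let D[i][j] be the edit distance between the first i characters of 'akhscthu' and the first j characters of 'hmscthu', with D[i][0] = i, D[0][j] = j, and D[i][j] = D[i-1][j-1] if the characters match, else 1 + min(D[i-1][j], D[i][j-1], D[i-1][j-1]). Filling the table (rows: prefixes of 'akhscthu', columns: prefixes of 'hmscthu'):
     ε  h  m  s  c  t  h  u
  ε  0  1  2  3  4  5  6  7
  a  1  1  2  3  4  5  6  7
  k  2  2  2  3  4  5  6  7
  h  3  2  3  3  4  5  5  6
  s  4  3  3  3  4  5  6  6
  c  5  4  4  4  3  4  5  6
  t  6  5  5  5  4  3  4  5
  h  7  6  6  6  5  4  3  4
  u  8  7  7  7  6  5  4  3
The bottom-right entry gives D[8][7] = 3, so no sequence of fewer than 3 edits works. Backtracking through the table gives one optimal edit sequence (3 edits):
  akhscthu → khscthu (del a @1)
  khscthu → hhscthu (sub k→h @1)
  hhscthu → hmscthu (sub h→m @2)
Edit distance = 3.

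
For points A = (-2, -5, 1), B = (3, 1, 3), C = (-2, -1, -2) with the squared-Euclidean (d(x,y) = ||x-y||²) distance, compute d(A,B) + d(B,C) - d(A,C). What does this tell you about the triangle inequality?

d(A,B) = 5² + 6² + 2² = 65, d(B,C) = 5² + 2² + 5² = 54, d(A,C) = 0² + 4² + 3² = 25.
d(A,B) + d(B,C) - d(A,C) = 65 + 54 - 25 = 119 - 25 = 94. This is ≥ 0, so the triangle inequality holds for these points.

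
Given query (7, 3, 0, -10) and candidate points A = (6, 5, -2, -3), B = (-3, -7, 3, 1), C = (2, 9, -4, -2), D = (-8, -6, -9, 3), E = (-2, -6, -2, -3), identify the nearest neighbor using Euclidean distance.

Distances: d(A) ≈ 7.6158, d(B) ≈ 18.1659, d(C) ≈ 11.8743, d(D) ≈ 23.5797, d(E) ≈ 14.6629. Nearest: A = (6, 5, -2, -3) with distance 7.6158.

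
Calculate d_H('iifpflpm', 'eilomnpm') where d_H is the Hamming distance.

Differing positions: 1, 3, 4, 5, 6. Hamming distance = 5.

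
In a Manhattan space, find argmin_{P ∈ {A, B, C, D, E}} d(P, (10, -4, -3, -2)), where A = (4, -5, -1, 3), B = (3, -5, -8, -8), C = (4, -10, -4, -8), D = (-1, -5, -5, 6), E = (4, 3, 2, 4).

Distances: d(A) = 14, d(B) = 19, d(C) = 19, d(D) = 22, d(E) = 24. Nearest: A = (4, -5, -1, 3) with distance 14.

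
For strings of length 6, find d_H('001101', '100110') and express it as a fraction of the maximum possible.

Differing positions: 1, 3, 5, 6. Hamming distance = 4. The maximum possible Hamming distance for length-6 strings is 6, so d_H/6 = 4/6 ≈ 0.6667.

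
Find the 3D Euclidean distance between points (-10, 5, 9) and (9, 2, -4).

√(Σ(x_i - y_i)²) = √((-10 - 9)² + (5 - 2)² + (9 - (-4))²)
= √((-19)² + 3² + 13²) = √(361 + 9 + 169) = √539 ≈ 23.2164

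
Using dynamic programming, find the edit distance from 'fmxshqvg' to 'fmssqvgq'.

Let D[i][j] be the edit distance between the first i characters of 'fmxshqvg' and the first j characters of 'fmssqvgq', with D[i][0] = i, D[0][j] = j, and D[i][j] = D[i-1][j-1] if the characters match, else 1 + min(D[i-1][j], D[i][j-1], D[i-1][j-1]). Filling the table (rows: prefixes of 'fmxshqvg', columns: prefixes of 'fmssqvgq'):
     ε  f  m  s  s  q  v  g  q
  ε  0  1  2  3  4  5  6  7  8
  f  1  0  1  2  3  4  5  6  7
  m  2  1  0  1  2  3  4  5  6
  x  3  2  1  1  2  3  4  5  6
  s  4  3  2  1  1  2  3  4  5
  h  5  4  3  2  2  2  3  4  5
  q  6  5  4  3  3  2  3  4  4
  v  7  6  5  4  4  3  2  3  4
  g  8  7  6  5  5  4  3  2  3
The bottom-right entry gives D[8][8] = 3, so no sequence of fewer than 3 edits works. Backtracking through the table gives one optimal edit sequence (3 edits):
  fmxshqvg → fmshqvg (del x @3)
  fmshqvg → fmssqvg (sub h→s @4)
  fmssqvg → fmssqvgq (ins q @8)
Edit distance = 3.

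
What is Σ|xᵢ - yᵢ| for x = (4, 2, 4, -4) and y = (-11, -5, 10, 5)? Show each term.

Σ|x_i - y_i| = |4 - (-11)| + |2 - (-5)| + |4 - 10| + |-4 - 5| = 15 + 7 + 6 + 9 = 37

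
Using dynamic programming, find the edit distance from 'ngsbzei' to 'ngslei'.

Let D[i][j] be the edit distance between the first i characters of 'ngsbzei' and the first j characters of 'ngslei', with D[i][0] = i, D[0][j] = j, and D[i][j] = D[i-1][j-1] if the characters match, else 1 + min(D[i-1][j], D[i][j-1], D[i-1][j-1]). Filling the table (rows: prefixes of 'ngsbzei', columns: prefixes of 'ngslei'):
     ε  n  g  s  l  e  i
  ε  0  1  2  3  4  5  6
  n  1  0  1  2  3  4  5
  g  2  1  0  1  2  3  4
  s  3  2  1  0  1  2  3
  b  4  3  2  1  1  2  3
  z  5  4  3  2  2  2  3
  e  6  5  4  3  3  2  3
  i  7  6  5  4  4  3  2
The bottom-right entry gives D[7][6] = 2, so no sequence of fewer than 2 edits works. Backtracking through the table gives one optimal edit sequence (2 edits):
  ngsbzei → ngszei (del b @4)
  ngszei → ngslei (sub z→l @4)
Edit distance = 2.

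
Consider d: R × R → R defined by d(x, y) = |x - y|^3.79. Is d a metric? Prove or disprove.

No. d(x,y) = |x-y|^3.79 fails the triangle inequality since p = 3.79 > 1. Counterexample: x = -3, y = 9, z = 18. d(x,z) = |-3 - 18|^3.79 = 21^3.79 ≈ 102615.0656, but d(x,y) + d(y,z) = 12^3.79 + 9^3.79 ≈ 12305.4336 + 4135.9865 = 16441.4201. Since 102615.0656 > 16441.4201, the triangle inequality is violated.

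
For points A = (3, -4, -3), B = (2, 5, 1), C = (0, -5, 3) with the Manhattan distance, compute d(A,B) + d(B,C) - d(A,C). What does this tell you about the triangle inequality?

d(A,B) = 1 + 9 + 4 = 14, d(B,C) = 2 + 10 + 2 = 14, d(A,C) = 3 + 1 + 6 = 10.
d(A,B) + d(B,C) - d(A,C) = 14 + 14 - 10 = 28 - 10 = 18. This is ≥ 0, so the triangle inequality holds for these points.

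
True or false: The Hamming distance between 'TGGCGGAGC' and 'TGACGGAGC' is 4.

Differing positions: 3. Hamming distance = 1, so the claim that d_H = 4 is false.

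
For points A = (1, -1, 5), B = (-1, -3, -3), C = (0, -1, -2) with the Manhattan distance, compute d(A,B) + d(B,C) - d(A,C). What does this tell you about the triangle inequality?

d(A,B) = 2 + 2 + 8 = 12, d(B,C) = 1 + 2 + 1 = 4, d(A,C) = 1 + 0 + 7 = 8.
d(A,B) + d(B,C) - d(A,C) = 12 + 4 - 8 = 16 - 8 = 8. This is ≥ 0, so the triangle inequality holds for these points.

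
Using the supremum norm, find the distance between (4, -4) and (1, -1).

max(|x_i - y_i|) = max(|4 - 1|, |-4 - (-1)|) = max(3, 3) = 3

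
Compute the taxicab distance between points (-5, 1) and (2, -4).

Σ|x_i - y_i| = |-5 - 2| + |1 - (-4)| = 7 + 5 = 12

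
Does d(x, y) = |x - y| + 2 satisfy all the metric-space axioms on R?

No. d fails identity of indiscernibles (specifically d(x,x) = 0): d(6, 6) = |6 - 6| + 2 = 0 + 2 = 2 ≠ 0.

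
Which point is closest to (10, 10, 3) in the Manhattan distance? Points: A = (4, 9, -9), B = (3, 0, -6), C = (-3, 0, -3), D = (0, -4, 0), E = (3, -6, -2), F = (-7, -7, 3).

Distances: d(A) = 19, d(B) = 26, d(C) = 29, d(D) = 27, d(E) = 28, d(F) = 34. Nearest: A = (4, 9, -9) with distance 19.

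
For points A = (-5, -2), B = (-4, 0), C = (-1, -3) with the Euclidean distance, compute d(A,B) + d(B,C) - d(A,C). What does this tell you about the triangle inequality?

d(A,B) = √(1² + 2²) = √5 ≈ 2.2361, d(B,C) = √(3² + 3²) = √18 ≈ 4.2426, d(A,C) = √(4² + 1²) = √17 ≈ 4.1231.
d(A,B) + d(B,C) - d(A,C) = 2.2361 + 4.2426 - 4.1231 = 6.4787 - 4.1231 = 2.3556 (to 4 decimal places). This is ≥ 0, so the triangle inequality holds for these points.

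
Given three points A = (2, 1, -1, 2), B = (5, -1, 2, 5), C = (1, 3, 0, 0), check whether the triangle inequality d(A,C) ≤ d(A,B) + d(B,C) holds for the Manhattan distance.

d(A,B) = 3 + 2 + 3 + 3 = 11, d(B,C) = 4 + 4 + 2 + 5 = 15, d(A,C) = 1 + 2 + 1 + 2 = 6.
d(A,C) = 6 ≤ 11 + 15 = 26. Triangle inequality is satisfied.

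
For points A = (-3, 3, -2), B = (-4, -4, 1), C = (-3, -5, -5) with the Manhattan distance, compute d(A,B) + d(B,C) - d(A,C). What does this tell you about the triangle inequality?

d(A,B) = 1 + 7 + 3 = 11, d(B,C) = 1 + 1 + 6 = 8, d(A,C) = 0 + 8 + 3 = 11.
d(A,B) + d(B,C) - d(A,C) = 11 + 8 - 11 = 19 - 11 = 8. This is ≥ 0, so the triangle inequality holds for these points.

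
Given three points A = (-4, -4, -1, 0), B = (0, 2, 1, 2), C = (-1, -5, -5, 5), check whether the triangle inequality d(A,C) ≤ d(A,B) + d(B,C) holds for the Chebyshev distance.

d(A,B) = max(4, 6, 2, 2) = 6, d(B,C) = max(1, 7, 6, 3) = 7, d(A,C) = max(3, 1, 4, 5) = 5.
d(A,C) = 5 ≤ 6 + 7 = 13. Triangle inequality is satisfied.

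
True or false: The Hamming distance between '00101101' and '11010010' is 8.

Differing positions: 1, 2, 3, 4, 5, 6, 7, 8. Hamming distance = 8, so the claim is true.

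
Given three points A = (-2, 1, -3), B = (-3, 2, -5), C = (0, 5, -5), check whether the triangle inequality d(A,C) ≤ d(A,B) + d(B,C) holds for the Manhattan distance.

d(A,B) = 1 + 1 + 2 = 4, d(B,C) = 3 + 3 + 0 = 6, d(A,C) = 2 + 4 + 2 = 8.
d(A,C) = 8 ≤ 4 + 6 = 10. Triangle inequality is satisfied.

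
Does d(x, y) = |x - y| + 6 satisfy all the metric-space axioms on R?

No. d fails identity of indiscernibles (specifically d(x,x) = 0): d(5, 5) = |5 - 5| + 6 = 0 + 6 = 6 ≠ 0.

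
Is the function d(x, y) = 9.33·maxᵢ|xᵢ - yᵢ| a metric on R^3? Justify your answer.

Yes. The L∞ (Chebyshev) norm induces a metric on R^3, and multiplying a metric by a positive constant 9.33 > 0 preserves all four axioms: non-negativity (9.33·||x-y|| ≥ 0), identity (9.33·||x-y|| = 0 ⟺ ||x-y|| = 0 ⟺ x = y), symmetry (||x-y|| = ||y-x||), and the triangle inequality (9.33·||x-z|| ≤ 9.33·||x-y|| + 9.33·||y-z||). So d is a metric.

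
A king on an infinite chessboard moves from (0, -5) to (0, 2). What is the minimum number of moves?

max(|x_i - y_i|) = max(|0 - 0|, |-5 - 2|) = max(0, 7) = 7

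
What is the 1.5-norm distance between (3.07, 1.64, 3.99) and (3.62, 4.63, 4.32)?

(Σ|x_i - y_i|^1.5)^(1/1.5) = (|3.07 - 3.62|^1.5 + |1.64 - 4.63|^1.5 + |3.99 - 4.32|^1.5)^(1/1.5)
= (0.55^1.5 + 2.99^1.5 + 0.33^1.5)^(1/1.5) ≈ (0.4079 + 5.1702 + 0.1896)^(1/1.5) = (5.7677)^(1/1.5) ≈ 3.2161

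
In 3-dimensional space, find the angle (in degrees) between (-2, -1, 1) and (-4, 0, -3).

With u = (-2, -1, 1), v = (-4, 0, -3):
u·v = (-2)·(-4) + (-1)·0 + 1·(-3) = 8 + 0 + (-3) = 5.
|u| = √((-2)² + (-1)² + 1²) = √6, |v| = √((-4)² + 0² + (-3)²) = √25, so |u||v| = √(6·25) = √150.
cos θ = (u·v)/(|u||v|) = 5/√150 ≈ 0.408248
θ = arccos(0.408248) ≈ 65.91°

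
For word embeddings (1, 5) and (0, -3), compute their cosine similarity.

With u = (1, 5), v = (0, -3):
u·v = 1·0 + 5·(-3) = 0 + (-15) = -15.
|u| = √(1² + 5²) = √26, |v| = √(0² + (-3)²) = √9, so |u||v| = √(26·9) = √234.
cos θ = (u·v)/(|u||v|) = -15/√234 ≈ -0.9806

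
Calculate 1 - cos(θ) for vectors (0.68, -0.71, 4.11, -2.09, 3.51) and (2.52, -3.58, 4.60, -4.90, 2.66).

With u = (0.68, -0.71, 4.11, -2.09, 3.51), v = (2.52, -3.58, 4.60, -4.90, 2.66):
u·v = 0.68·2.52 + (-0.71)·(-3.58) + 4.11·4.6 + (-2.09)·(-4.9) + 3.51·2.66 = 1.7136 + 2.5418 + 18.906 + 10.241 + 9.3366 = 42.739.
|u| = √(0.68² + (-0.71)² + 4.11² + (-2.09)² + 3.51²) = √(0.4624 + 0.5041 + 16.8921 + 4.3681 + 12.3201) = √34.5468, |v| = √(2.52² + (-3.58)² + 4.6² + (-4.9)² + 2.66²) = √(6.3504 + 12.8164 + 21.16 + 24.01 + 7.0756) = √71.4124.
cos θ = (u·v)/(|u||v|) = 42.739/(√34.5468·√71.4124) ≈ 0.8605
Cosine distance = 1 - cos θ ≈ 1 - 0.8605 = 0.1395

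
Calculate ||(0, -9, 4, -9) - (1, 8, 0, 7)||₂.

√(Σ(x_i - y_i)²) = √((0 - 1)² + (-9 - 8)² + (4 - 0)² + (-9 - 7)²)
= √((-1)² + (-17)² + 4² + (-16)²) = √(1 + 289 + 16 + 256) = √562 ≈ 23.7065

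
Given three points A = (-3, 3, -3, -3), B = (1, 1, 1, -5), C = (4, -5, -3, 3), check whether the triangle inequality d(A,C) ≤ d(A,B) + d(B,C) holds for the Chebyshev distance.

d(A,B) = max(4, 2, 4, 2) = 4, d(B,C) = max(3, 6, 4, 8) = 8, d(A,C) = max(7, 8, 0, 6) = 8.
d(A,C) = 8 ≤ 4 + 8 = 12. Triangle inequality is satisfied.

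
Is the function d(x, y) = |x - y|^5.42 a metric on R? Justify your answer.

No. d(x,y) = |x-y|^5.42 fails the triangle inequality since p = 5.42 > 1. Counterexample: x = 1, y = 10, z = 11. d(x,z) = |1 - 11|^5.42 = 10^5.42 ≈ 263026.7992, but d(x,y) + d(y,z) = 9^5.42 + 1^5.42 ≈ 148591.6486 + 1 = 148592.6486. Since 263026.7992 > 148592.6486, the triangle inequality is violated.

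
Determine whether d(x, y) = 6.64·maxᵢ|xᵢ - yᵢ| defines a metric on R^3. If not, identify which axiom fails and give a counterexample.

Yes. The L∞ (Chebyshev) norm induces a metric on R^3, and multiplying a metric by a positive constant 6.64 > 0 preserves all four axioms: non-negativity (6.64·||x-y|| ≥ 0), identity (6.64·||x-y|| = 0 ⟺ ||x-y|| = 0 ⟺ x = y), symmetry (||x-y|| = ||y-x||), and the triangle inequality (6.64·||x-z|| ≤ 6.64·||x-y|| + 6.64·||y-z||). So d is a metric.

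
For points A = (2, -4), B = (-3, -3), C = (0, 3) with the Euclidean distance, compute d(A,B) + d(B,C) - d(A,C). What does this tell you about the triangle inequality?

d(A,B) = √(5² + 1²) = √26 ≈ 5.099, d(B,C) = √(3² + 6²) = √45 ≈ 6.7082, d(A,C) = √(2² + 7²) = √53 ≈ 7.2801.
d(A,B) + d(B,C) - d(A,C) = 5.099 + 6.7082 - 7.2801 = 11.8072 - 7.2801 = 4.5271 (to 4 decimal places). This is ≥ 0, so the triangle inequality holds for these points.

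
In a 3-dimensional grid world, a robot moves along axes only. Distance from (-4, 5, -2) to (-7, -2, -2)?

Σ|x_i - y_i| = |-4 - (-7)| + |5 - (-2)| + |-2 - (-2)| = 3 + 7 + 0 = 10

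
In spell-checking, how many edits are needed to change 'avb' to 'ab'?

Let D[i][j] be the edit distance between the first i characters of 'avb' and the first j characters of 'ab', with D[i][0] = i, D[0][j] = j, and D[i][j] = D[i-1][j-1] if the characters match, else 1 + min(D[i-1][j], D[i][j-1], D[i-1][j-1]). Filling the table (rows: prefixes of 'avb', columns: prefixes of 'ab'):
     ε  a  b
  ε  0  1  2
  a  1  0  1
  v  2  1  1
  b  3  2  1
The bottom-right entry gives D[3][2] = 1, so no sequence of fewer than 1 edit works. Backtracking through the table gives one optimal edit sequence (1 edit):
  avb → ab (del v @2)
Edit distance = 1.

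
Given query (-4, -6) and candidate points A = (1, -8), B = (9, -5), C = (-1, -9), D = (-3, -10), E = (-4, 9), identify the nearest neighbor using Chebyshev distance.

Distances: d(A) = 5, d(B) = 13, d(C) = 3, d(D) = 4, d(E) = 15. Nearest: C = (-1, -9) with distance 3.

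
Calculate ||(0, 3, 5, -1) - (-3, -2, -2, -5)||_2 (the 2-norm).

(Σ|x_i - y_i|^2)^(1/2) = (|0 - (-3)|^2 + |3 - (-2)|^2 + |5 - (-2)|^2 + |-1 - (-5)|^2)^(1/2)
= (3^2 + 5^2 + 7^2 + 4^2)^(1/2) = (9 + 25 + 49 + 16)^(1/2) = (99)^(1/2) ≈ 9.9499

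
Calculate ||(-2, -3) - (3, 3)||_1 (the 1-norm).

Σ|x_i - y_i| = |-2 - 3| + |-3 - 3| = 5 + 6 = 11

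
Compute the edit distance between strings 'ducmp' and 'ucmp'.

Let D[i][j] be the edit distance between the first i characters of 'ducmp' and the first j characters of 'ucmp', with D[i][0] = i, D[0][j] = j, and D[i][j] = D[i-1][j-1] if the characters match, else 1 + min(D[i-1][j], D[i][j-1], D[i-1][j-1]). Filling the table (rows: prefixes of 'ducmp', columns: prefixes of 'ucmp'):
     ε  u  c  m  p
  ε  0  1  2  3  4
  d  1  1  2  3  4
  u  2  1  2  3  4
  c  3  2  1  2  3
  m  4  3  2  1  2
  p  5  4  3  2  1
The bottom-right entry gives D[5][4] = 1, so no sequence of fewer than 1 edit works. Backtracking through the table gives one optimal edit sequence (1 edit):
  ducmp → ucmp (del d @1)
Edit distance = 1.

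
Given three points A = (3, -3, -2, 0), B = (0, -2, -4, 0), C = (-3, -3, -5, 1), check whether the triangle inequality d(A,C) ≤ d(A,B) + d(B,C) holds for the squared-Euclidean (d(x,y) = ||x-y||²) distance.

d(A,B) = 3² + 1² + 2² + 0² = 14, d(B,C) = 3² + 1² + 1² + 1² = 12, d(A,C) = 6² + 0² + 3² + 1² = 46.
d(A,C) = 46 > 14 + 12 = 26. Triangle inequality is VIOLATED. (Squared-Euclidean is not a metric — this is a counterexample.)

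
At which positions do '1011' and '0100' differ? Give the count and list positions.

Differing positions: 1, 2, 3, 4. Hamming distance = 4.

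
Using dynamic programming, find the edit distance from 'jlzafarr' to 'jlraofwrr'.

Let D[i][j] be the edit distance between the first i characters of 'jlzafarr' and the first j characters of 'jlraofwrr', with D[i][0] = i, D[0][j] = j, and D[i][j] = D[i-1][j-1] if the characters match, else 1 + min(D[i-1][j], D[i][j-1], D[i-1][j-1]). Filling the table (rows: prefixes of 'jlzafarr', columns: prefixes of 'jlraofwrr'):
     ε  j  l  r  a  o  f  w  r  r
  ε  0  1  2  3  4  5  6  7  8  9
  j  1  0  1  2  3  4  5  6  7  8
  l  2  1  0  1  2  3  4  5  6  7
  z  3  2  1  1  2  3  4  5  6  7
  a  4  3  2  2  1  2  3  4  5  6
  f  5  4  3  3  2  2  2  3  4  5
  a  6  5  4  4  3  3  3  3  4  5
  r  7  6  5  4  4  4  4  4  3  4
  r  8  7  6  5  5  5  5  5  4  3
The bottom-right entry gives D[8][9] = 3, so no sequence of fewer than 3 edits works. Backtracking through the table gives one optimal edit sequence (3 edits):
  jlzafarr → jlrafarr (sub z→r @3)
  jlrafarr → jlraofarr (ins o @5)
  jlraofarr → jlraofwrr (sub a→w @7)
Edit distance = 3.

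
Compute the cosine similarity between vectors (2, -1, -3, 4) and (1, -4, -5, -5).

With u = (2, -1, -3, 4), v = (1, -4, -5, -5):
u·v = 2·1 + (-1)·(-4) + (-3)·(-5) + 4·(-5) = 2 + 4 + 15 + (-20) = 1.
|u| = √(2² + (-1)² + (-3)² + 4²) = √30, |v| = √(1² + (-4)² + (-5)² + (-5)²) = √67, so |u||v| = √(30·67) = √2010.
cos θ = (u·v)/(|u||v|) = 1/√2010 ≈ 0.0223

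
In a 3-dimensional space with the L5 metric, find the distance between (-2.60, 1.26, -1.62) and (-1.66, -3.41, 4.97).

(Σ|x_i - y_i|^5)^(1/5) = (|-2.6 - (-1.66)|^5 + |1.26 - (-3.41)|^5 + |-1.62 - 4.97|^5)^(1/5)
= (0.94^5 + 4.67^5 + 6.59^5)^(1/5) ≈ (0.7339 + 2221.1833 + 12428.7391)^(1/5) = (14650.6563)^(1/5) ≈ 6.8104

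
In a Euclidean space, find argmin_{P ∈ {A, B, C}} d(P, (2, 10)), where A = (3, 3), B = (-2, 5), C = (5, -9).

Distances: d(A) ≈ 7.0711, d(B) ≈ 6.4031, d(C) ≈ 19.2354. Nearest: B = (-2, 5) with distance 6.4031.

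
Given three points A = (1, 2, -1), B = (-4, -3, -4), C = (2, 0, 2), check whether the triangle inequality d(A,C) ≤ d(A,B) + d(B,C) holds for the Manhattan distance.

d(A,B) = 5 + 5 + 3 = 13, d(B,C) = 6 + 3 + 6 = 15, d(A,C) = 1 + 2 + 3 = 6.
d(A,C) = 6 ≤ 13 + 15 = 28. Triangle inequality is satisfied.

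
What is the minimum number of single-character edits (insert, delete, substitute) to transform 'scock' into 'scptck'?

Let D[i][j] be the edit distance between the first i characters of 'scock' and the first j characters of 'scptck', with D[i][0] = i, D[0][j] = j, and D[i][j] = D[i-1][j-1] if the characters match, else 1 + min(D[i-1][j], D[i][j-1], D[i-1][j-1]). Filling the table (rows: prefixes of 'scock', columns: prefixes of 'scptck'):
     ε  s  c  p  t  c  k
  ε  0  1  2  3  4  5  6
  s  1  0  1  2  3  4  5
  c  2  1  0  1  2  3  4
  o  3  2  1  1  2  3  4
  c  4  3  2  2  2  2  3
  k  5  4  3  3  3  3  2
The bottom-right entry gives D[5][6] = 2, so no sequence of fewer than 2 edits works. Backtracking through the table gives one optimal edit sequence (2 edits):
  scock → scpock (ins p @3)
  scpock → scptck (sub o→t @4)
Edit distance = 2.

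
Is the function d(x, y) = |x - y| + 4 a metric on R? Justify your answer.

No. d fails identity of indiscernibles (specifically d(x,x) = 0): d(-8, -8) = |-8 - (-8)| + 4 = 0 + 4 = 4 ≠ 0.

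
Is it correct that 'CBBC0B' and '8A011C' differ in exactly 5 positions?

Differing positions: 1, 2, 3, 4, 5, 6. Hamming distance = 6, so the claim that d_H = 5 is false.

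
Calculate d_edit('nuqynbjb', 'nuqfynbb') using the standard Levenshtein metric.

Let D[i][j] be the edit distance between the first i characters of 'nuqynbjb' and the first j characters of 'nuqfynbb', with D[i][0] = i, D[0][j] = j, and D[i][j] = D[i-1][j-1] if the characters match, else 1 + min(D[i-1][j], D[i][j-1], D[i-1][j-1]). Filling the table (rows: prefixes of 'nuqynbjb', columns: prefixes of 'nuqfynbb'):
     ε  n  u  q  f  y  n  b  b
  ε  0  1  2  3  4  5  6  7  8
  n  1  0  1  2  3  4  5  6  7
  u  2  1  0  1  2  3  4  5  6
  q  3  2  1  0  1  2  3  4  5
  y  4  3  2  1  1  1  2  3  4
  n  5  4  3  2  2  2  1  2  3
  b  6  5  4  3  3  3  2  1  2
  j  7  6  5  4  4  4  3  2  2
  b  8  7  6  5  5  5  4  3  2
The bottom-right entry gives D[8][8] = 2, so no sequence of fewer than 2 edits works. Backtracking through the table gives one optimal edit sequence (2 edits):
  nuqynbjb → nuqfynbjb (ins f @4)
  nuqfynbjb → nuqfynbb (del j @8)
Edit distance = 2.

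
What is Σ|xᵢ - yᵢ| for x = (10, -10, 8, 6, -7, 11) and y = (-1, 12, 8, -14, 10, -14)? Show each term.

Σ|x_i - y_i| = |10 - (-1)| + |-10 - 12| + |8 - 8| + |6 - (-14)| + |-7 - 10| + |11 - (-14)| = 11 + 22 + 0 + 20 + 17 + 25 = 95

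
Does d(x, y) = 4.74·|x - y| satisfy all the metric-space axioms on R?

Yes. Since |x - y| is a metric on R and 4.74 > 0, the positive scalar multiple 4.74·|x - y| is also a metric: scaling by a positive constant preserves non-negativity, identity (d=0 ⟺ |x-y|=0 ⟺ x=y), symmetry, and the triangle inequality.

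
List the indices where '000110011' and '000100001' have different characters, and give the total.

Differing positions: 5, 8. Hamming distance = 2.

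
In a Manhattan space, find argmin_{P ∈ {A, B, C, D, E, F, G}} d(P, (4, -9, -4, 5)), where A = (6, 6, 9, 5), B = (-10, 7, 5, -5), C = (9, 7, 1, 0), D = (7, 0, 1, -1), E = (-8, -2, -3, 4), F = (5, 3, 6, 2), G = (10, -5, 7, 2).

Distances: d(A) = 30, d(B) = 49, d(C) = 31, d(D) = 23, d(E) = 21, d(F) = 26, d(G) = 24. Nearest: E = (-8, -2, -3, 4) with distance 21.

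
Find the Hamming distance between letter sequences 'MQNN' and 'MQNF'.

Differing positions: 4. Hamming distance = 1.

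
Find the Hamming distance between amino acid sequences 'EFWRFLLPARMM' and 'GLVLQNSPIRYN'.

Differing positions: 1, 2, 3, 4, 5, 6, 7, 9, 11, 12. Hamming distance = 10.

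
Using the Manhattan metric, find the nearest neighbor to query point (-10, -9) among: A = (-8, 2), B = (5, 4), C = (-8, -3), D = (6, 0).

Distances: d(A) = 13, d(B) = 28, d(C) = 8, d(D) = 25. Nearest: C = (-8, -3) with distance 8.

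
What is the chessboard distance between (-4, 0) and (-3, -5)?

max(|x_i - y_i|) = max(|-4 - (-3)|, |0 - (-5)|) = max(1, 5) = 5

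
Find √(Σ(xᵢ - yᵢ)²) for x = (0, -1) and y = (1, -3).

√(Σ(x_i - y_i)²) = √((0 - 1)² + (-1 - (-3))²)
= √((-1)² + 2²) = √(1 + 4) = √5 ≈ 2.2361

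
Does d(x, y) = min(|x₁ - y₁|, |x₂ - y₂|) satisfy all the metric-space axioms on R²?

No. d fails identity of indiscernibles: take x = (3, 0) and y = (3, 4). Then d(x,y) = min(|3 - 3|, |0 - 4|) = min(0, 4) = 0, yet x ≠ y.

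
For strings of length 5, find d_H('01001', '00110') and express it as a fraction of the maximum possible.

Differing positions: 2, 3, 4, 5. Hamming distance = 4. The maximum possible Hamming distance for length-5 strings is 5, so d_H/5 = 4/5 = 0.8.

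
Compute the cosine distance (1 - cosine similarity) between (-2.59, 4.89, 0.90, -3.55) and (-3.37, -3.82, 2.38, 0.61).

With u = (-2.59, 4.89, 0.90, -3.55), v = (-3.37, -3.82, 2.38, 0.61):
u·v = (-2.59)·(-3.37) + 4.89·(-3.82) + 0.9·2.38 + (-3.55)·0.61 = 8.7283 + (-18.6798) + 2.142 + (-2.1655) = -9.975.
|u| = √((-2.59)² + 4.89² + 0.9² + (-3.55)²) = √(6.7081 + 23.9121 + 0.81 + 12.6025) = √44.0327, |v| = √((-3.37)² + (-3.82)² + 2.38² + 0.61²) = √(11.3569 + 14.5924 + 5.6644 + 0.3721) = √31.9858.
cos θ = (u·v)/(|u||v|) = -9.975/(√44.0327·√31.9858) ≈ -0.2658
Cosine distance = 1 - cos θ ≈ 1 - (-0.2658) = 1.2658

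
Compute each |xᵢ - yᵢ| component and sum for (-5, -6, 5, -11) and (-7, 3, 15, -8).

Σ|x_i - y_i| = |-5 - (-7)| + |-6 - 3| + |5 - 15| + |-11 - (-8)| = 2 + 9 + 10 + 3 = 24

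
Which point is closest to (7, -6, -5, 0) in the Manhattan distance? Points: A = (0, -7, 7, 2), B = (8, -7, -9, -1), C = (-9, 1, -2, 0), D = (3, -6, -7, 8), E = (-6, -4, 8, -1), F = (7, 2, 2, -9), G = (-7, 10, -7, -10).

Distances: d(A) = 22, d(B) = 7, d(C) = 26, d(D) = 14, d(E) = 29, d(F) = 24, d(G) = 42. Nearest: B = (8, -7, -9, -1) with distance 7.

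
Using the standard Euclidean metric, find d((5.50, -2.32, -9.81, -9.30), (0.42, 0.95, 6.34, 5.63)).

√(Σ(x_i - y_i)²) = √((5.5 - 0.42)² + (-2.32 - 0.95)² + (-9.81 - 6.34)² + (-9.3 - 5.63)²)
= √(5.08² + (-3.27)² + (-16.15)² + (-14.93)²) = √(25.8064 + 10.6929 + 260.8225 + 222.9049) = √520.2267 ≈ 22.8085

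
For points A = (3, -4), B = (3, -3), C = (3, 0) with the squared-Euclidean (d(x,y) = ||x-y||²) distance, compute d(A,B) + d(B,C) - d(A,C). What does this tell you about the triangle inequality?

d(A,B) = 0² + 1² = 1, d(B,C) = 0² + 3² = 9, d(A,C) = 0² + 4² = 16.
d(A,B) + d(B,C) - d(A,C) = 1 + 9 - 16 = 10 - 16 = -6. This is < 0, so the triangle inequality FAILS for these points (squared-Euclidean is not a metric).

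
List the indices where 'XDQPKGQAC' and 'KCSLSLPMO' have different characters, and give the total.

Differing positions: 1, 2, 3, 4, 5, 6, 7, 8, 9. Hamming distance = 9.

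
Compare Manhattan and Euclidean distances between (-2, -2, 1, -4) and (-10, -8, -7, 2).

L1 = |-2 - (-10)| + |-2 - (-8)| + |1 - (-7)| + |-4 - 2| = 8 + 6 + 8 + 6 = 28
L2 = √(8² + 6² + 8² + 6²) = √200 ≈ 14.1421
L1 ≥ L2 always (equality iff movement is along one axis); L1 > L2 here.
Ratio L1/L2 = 28/√200 ≈ 1.9799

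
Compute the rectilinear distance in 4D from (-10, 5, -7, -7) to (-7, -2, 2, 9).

Σ|x_i - y_i| = |-10 - (-7)| + |5 - (-2)| + |-7 - 2| + |-7 - 9| = 3 + 7 + 9 + 16 = 35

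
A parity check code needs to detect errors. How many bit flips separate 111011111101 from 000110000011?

Differing positions: 1, 2, 3, 4, 6, 7, 8, 9, 10, 11. Hamming distance = 10.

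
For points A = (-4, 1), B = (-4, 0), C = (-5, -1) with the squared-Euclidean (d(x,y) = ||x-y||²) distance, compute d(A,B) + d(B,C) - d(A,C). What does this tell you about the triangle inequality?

d(A,B) = 0² + 1² = 1, d(B,C) = 1² + 1² = 2, d(A,C) = 1² + 2² = 5.
d(A,B) + d(B,C) - d(A,C) = 1 + 2 - 5 = 3 - 5 = -2. This is < 0, so the triangle inequality FAILS for these points (squared-Euclidean is not a metric).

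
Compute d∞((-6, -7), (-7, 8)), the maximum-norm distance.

max(|x_i - y_i|) = max(|-6 - (-7)|, |-7 - 8|) = max(1, 15) = 15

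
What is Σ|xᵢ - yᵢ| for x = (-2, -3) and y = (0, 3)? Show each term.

Σ|x_i - y_i| = |-2 - 0| + |-3 - 3| = 2 + 6 = 8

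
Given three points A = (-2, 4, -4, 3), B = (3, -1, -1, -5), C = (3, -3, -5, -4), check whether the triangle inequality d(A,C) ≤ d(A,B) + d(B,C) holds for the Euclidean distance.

d(A,B) = √(5² + 5² + 3² + 8²) = √123 ≈ 11.0905, d(B,C) = √(0² + 2² + 4² + 1²) = √21 ≈ 4.5826, d(A,C) = √(5² + 7² + 1² + 7²) = √124 ≈ 11.1355.
d(A,C) ≈ 11.1355 ≤ 11.0905 + 4.5826 = 15.6731. Triangle inequality is satisfied.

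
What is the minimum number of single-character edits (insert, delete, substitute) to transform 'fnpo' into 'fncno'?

Let D[i][j] be the edit distance between the first i characters of 'fnpo' and the first j characters of 'fncno', with D[i][0] = i, D[0][j] = j, and D[i][j] = D[i-1][j-1] if the characters match, else 1 + min(D[i-1][j], D[i][j-1], D[i-1][j-1]). Filling the table (rows: prefixes of 'fnpo', columns: prefixes of 'fncno'):
     ε  f  n  c  n  o
  ε  0  1  2  3  4  5
  f  1  0  1  2  3  4
  n  2  1  0  1  2  3
  p  3  2  1  1  2  3
  o  4  3  2  2  2  2
The bottom-right entry gives D[4][5] = 2, so no sequence of fewer than 2 edits works. Backtracking through the table gives one optimal edit sequence (2 edits):
  fnpo → fncpo (ins c @3)
  fncpo → fncno (sub p→n @4)
Edit distance = 2.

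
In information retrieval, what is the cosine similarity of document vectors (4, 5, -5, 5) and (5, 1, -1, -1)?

With u = (4, 5, -5, 5), v = (5, 1, -1, -1):
u·v = 4·5 + 5·1 + (-5)·(-1) + 5·(-1) = 20 + 5 + 5 + (-5) = 25.
|u| = √(4² + 5² + (-5)² + 5²) = √91, |v| = √(5² + 1² + (-1)² + (-1)²) = √28, so |u||v| = √(91·28) = √2548.
cos θ = (u·v)/(|u||v|) = 25/√2548 ≈ 0.4953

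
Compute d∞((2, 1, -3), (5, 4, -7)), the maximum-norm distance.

max(|x_i - y_i|) = max(|2 - 5|, |1 - 4|, |-3 - (-7)|) = max(3, 3, 4) = 4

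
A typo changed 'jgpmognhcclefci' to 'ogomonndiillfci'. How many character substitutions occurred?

Differing positions: 1, 3, 6, 8, 9, 10, 12. Hamming distance = 7.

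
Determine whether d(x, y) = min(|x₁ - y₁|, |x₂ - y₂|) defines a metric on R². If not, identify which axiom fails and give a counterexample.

No. d fails identity of indiscernibles: take x = (3, 0) and y = (3, 6). Then d(x,y) = min(|3 - 3|, |0 - 6|) = min(0, 6) = 0, yet x ≠ y.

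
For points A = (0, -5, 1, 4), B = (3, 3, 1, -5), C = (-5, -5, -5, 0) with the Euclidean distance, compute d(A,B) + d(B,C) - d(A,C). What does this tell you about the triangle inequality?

d(A,B) = √(3² + 8² + 0² + 9²) = √154 ≈ 12.4097, d(B,C) = √(8² + 8² + 6² + 5²) = √189 ≈ 13.7477, d(A,C) = √(5² + 0² + 6² + 4²) = √77 ≈ 8.775.
d(A,B) + d(B,C) - d(A,C) = 12.4097 + 13.7477 - 8.775 = 26.1574 - 8.775 = 17.3824 (to 4 decimal places). This is ≥ 0, so the triangle inequality holds for these points.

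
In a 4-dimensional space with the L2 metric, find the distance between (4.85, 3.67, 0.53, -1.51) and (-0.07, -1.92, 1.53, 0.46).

(Σ|x_i - y_i|^2)^(1/2) = (|4.85 - (-0.07)|^2 + |3.67 - (-1.92)|^2 + |0.53 - 1.53|^2 + |-1.51 - 0.46|^2)^(1/2)
= (4.92^2 + 5.59^2 + 1^2 + 1.97^2)^(1/2) = (24.2064 + 31.2481 + 1 + 3.8809)^(1/2) = (60.3354)^(1/2) ≈ 7.7676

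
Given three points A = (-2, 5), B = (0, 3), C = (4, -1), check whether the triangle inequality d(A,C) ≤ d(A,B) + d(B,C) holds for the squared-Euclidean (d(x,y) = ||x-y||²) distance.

d(A,B) = 2² + 2² = 8, d(B,C) = 4² + 4² = 32, d(A,C) = 6² + 6² = 72.
d(A,C) = 72 > 8 + 32 = 40. Triangle inequality is VIOLATED. (Squared-Euclidean is not a metric — this is a counterexample.)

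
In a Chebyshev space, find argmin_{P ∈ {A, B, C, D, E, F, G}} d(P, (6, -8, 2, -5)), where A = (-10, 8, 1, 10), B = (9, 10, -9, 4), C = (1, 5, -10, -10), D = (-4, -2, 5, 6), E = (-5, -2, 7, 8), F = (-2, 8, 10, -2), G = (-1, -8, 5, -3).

Distances: d(A) = 16, d(B) = 18, d(C) = 13, d(D) = 11, d(E) = 13, d(F) = 16, d(G) = 7. Nearest: G = (-1, -8, 5, -3) with distance 7.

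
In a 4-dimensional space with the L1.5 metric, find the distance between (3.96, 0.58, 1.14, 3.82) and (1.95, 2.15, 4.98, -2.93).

(Σ|x_i - y_i|^1.5)^(1/1.5) = (|3.96 - 1.95|^1.5 + |0.58 - 2.15|^1.5 + |1.14 - 4.98|^1.5 + |3.82 - (-2.93)|^1.5)^(1/1.5)
= (2.01^1.5 + 1.57^1.5 + 3.84^1.5 + 6.75^1.5)^(1/1.5) ≈ (2.8497 + 1.9672 + 7.5248 + 17.537)^(1/1.5) = (29.8787)^(1/1.5) ≈ 9.6289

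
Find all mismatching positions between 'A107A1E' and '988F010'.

Differing positions: 1, 2, 3, 4, 5, 7. Hamming distance = 6.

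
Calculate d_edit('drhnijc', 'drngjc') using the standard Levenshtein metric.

Let D[i][j] be the edit distance between the first i characters of 'drhnijc' and the first j characters of 'drngjc', with D[i][0] = i, D[0][j] = j, and D[i][j] = D[i-1][j-1] if the characters match, else 1 + min(D[i-1][j], D[i][j-1], D[i-1][j-1]). Filling the table (rows: prefixes of 'drhnijc', columns: prefixes of 'drngjc'):
     ε  d  r  n  g  j  c
  ε  0  1  2  3  4  5  6
  d  1  0  1  2  3  4  5
  r  2  1  0  1  2  3  4
  h  3  2  1  1  2  3  4
  n  4  3  2  1  2  3  4
  i  5  4  3  2  2  3  4
  j  6  5  4  3  3  2  3
  c  7  6  5  4  4  3  2
The bottom-right entry gives D[7][6] = 2, so no sequence of fewer than 2 edits works. Backtracking through the table gives one optimal edit sequence (2 edits):
  drhnijc → drnijc (del h @3)
  drnijc → drngjc (sub i→g @4)
Edit distance = 2.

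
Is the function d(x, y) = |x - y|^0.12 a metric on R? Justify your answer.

Yes. With 0 < p = 0.12 ≤ 1, d(x,y) = |x-y|^0.12 is a metric on R. Non-negativity and symmetry are immediate; |x-y|^0.12 = 0 ⟺ |x-y| = 0 ⟺ x = y. For the triangle inequality, the function t ↦ t^0.12 is subadditive on [0,∞) when p ≤ 1, so |x-z|^0.12 ≤ (|x-y| + |y-z|)^0.12 ≤ |x-y|^0.12 + |y-z|^0.12.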